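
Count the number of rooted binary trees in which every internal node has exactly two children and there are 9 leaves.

1430

A full binary tree with L leaves has L−1 internal nodes and is counted by C_{L−1}; L = 9 gives C_8.
C_8 = C_7 · 2(2·7+1)/(7+2) = 429 · 30/9 = 1430.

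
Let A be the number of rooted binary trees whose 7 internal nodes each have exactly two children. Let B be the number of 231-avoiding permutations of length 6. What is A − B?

Full binary trees with n internal nodes are counted by C_n; here n = 7. So A = C_7 = 429.
For any fixed pattern of length 3, the pattern-avoiding permutations of [6] number C_6. So B = C_6 = 132.
A − B = 429 − 132 = 297.

297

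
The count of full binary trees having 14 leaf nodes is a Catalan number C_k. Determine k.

Full binary trees with 14 leaves have 14−1 = 13 internal nodes, so there are C_13 of them.

13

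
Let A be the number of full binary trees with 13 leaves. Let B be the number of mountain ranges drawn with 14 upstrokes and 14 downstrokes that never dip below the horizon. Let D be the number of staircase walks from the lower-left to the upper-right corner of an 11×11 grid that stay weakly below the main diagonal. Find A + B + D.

Full binary trees with 13 leaves have 13−1 = 12 internal nodes, so there are C_12 of them. So A = C_12 = 208012.
Paths of 14 up- and 14 down-steps that never dip below the axis are Dyck paths; their count is C_14. So B = C_14 = 2674440.
Monotone paths in an n×n grid that stay weakly below the diagonal are counted by C_n; here n = 11. So D = C_11 = 58786.
A + B + D = 208012 + 2674440 + 58786 = 2941238.

2941238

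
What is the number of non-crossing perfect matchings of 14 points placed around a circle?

Pairing 14 circle points by 7 non-crossing chords gives C_7 matchings.
C_7 = C(14,7)/8 = 3432/8 = 429.

429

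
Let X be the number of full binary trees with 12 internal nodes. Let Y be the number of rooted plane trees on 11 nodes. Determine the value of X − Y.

191216

The number of full binary trees on 12 internal nodes is the Catalan number C_12. So X = C_12 = 208012.
Rooted ordered (plane) trees on m nodes have m−1 edges and are counted by C_{m−1}; m = 11 gives C_10. So Y = C_10 = 16796.
X − Y = 208012 − 16796 = 191216.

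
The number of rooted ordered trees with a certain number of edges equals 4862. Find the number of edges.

Rooted ordered trees with n edges are counted by C_n, and C_9 = 4862.

9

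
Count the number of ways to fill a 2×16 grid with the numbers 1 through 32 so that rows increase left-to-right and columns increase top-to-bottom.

By the hook-length formula (or a Dyck-path bijection), SYT of shape 2×16 number C_16.
C_16 = 35357670.

35357670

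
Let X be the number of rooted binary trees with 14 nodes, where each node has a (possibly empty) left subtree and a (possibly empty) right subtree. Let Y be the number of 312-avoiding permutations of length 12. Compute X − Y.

Rooted binary trees with 14 nodes (each child slot possibly empty) number C_14. So X = C_14 = 2674440.
Permutations of [n] avoiding any single length-3 pattern are counted by C_n; here n = 12. So Y = C_12 = 208012.
X − Y = 2674440 − 208012 = 2466428.

2466428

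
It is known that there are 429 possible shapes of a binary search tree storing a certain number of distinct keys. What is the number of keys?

Binary search tree shapes on n keys are counted by C_n; 429 = C_7.

7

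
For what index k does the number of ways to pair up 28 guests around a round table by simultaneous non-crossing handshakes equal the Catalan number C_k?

14

Non-crossing handshake pairings of 2n people are counted by C_n; 28 people gives n = 14.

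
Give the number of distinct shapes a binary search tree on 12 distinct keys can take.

208012

Binary trees (left/right distinguished) on n nodes are counted by C_n; here n = 12.
C_12 = C(24,12)/13 = 2704156/13 = 208012.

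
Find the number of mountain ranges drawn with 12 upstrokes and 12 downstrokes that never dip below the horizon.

208012

A Dyck path with 12 up-steps and 12 down-steps has semilength 12, so there are C_12 of them.
C_12 = C_11 · 2(2·11+1)/(11+2) = 58786 · 46/13 = 208012.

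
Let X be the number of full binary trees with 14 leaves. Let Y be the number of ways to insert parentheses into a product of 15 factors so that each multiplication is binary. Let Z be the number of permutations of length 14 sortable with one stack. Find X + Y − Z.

Full binary trees with 14 leaves have 14−1 = 13 internal nodes, so there are C_13 of them. So X = C_13 = 742900.
Ways to associate a product of 15 factors correspond to binary trees on 15 leaves, so the count is C_14. So Y = C_14 = 2674440.
By Knuth's characterisation, the stack-sortable permutations of length 14 are the 231-avoiders, numbering C_14. So Z = C_14 = 2674440.
X + Y − Z = 742900 + 2674440 − 2674440 = 742900.

742900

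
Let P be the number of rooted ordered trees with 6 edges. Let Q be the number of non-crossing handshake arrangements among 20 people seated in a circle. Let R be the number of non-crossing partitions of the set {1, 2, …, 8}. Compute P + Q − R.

Rooted ordered trees with n edges are counted by C_n; here n = 6. So P = C_6 = 132.
Non-crossing handshake pairings of 2n people are counted by C_n; 20 people gives n = 10. So Q = C_10 = 16796.
Non-crossing partitions of an n-element set are counted by C_n; here n = 8. So R = C_8 = 1430.
P + Q − R = 132 + 16796 − 1430 = 15498.

15498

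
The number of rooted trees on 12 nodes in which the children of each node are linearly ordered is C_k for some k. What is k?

Rooted ordered (plane) trees on m nodes have m−1 edges and are counted by C_{m−1}; m = 12 gives C_11.

11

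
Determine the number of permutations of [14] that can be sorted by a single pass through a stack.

Stack-sortable permutations are exactly the 231-avoiding ones, counted by C_n; here n = 14.
C_14 = C(28,14)/15 = 40116600/15 = 2674440.

2674440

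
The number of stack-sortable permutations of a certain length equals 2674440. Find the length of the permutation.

14

Stack-sortable permutations of [n] are counted by C_n. Since C_14 = 2674440, the index is 14.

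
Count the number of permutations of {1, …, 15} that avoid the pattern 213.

9694845

Permutations of [n] avoiding any single length-3 pattern are counted by C_n; here n = 15.
C_15 = C_14 · 2(2·14+1)/(14+2) = 2674440 · 58/16 = 9694845.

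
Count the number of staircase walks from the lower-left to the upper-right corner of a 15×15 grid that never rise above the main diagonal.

9694845

Monotone paths in an n×n grid that stay weakly below the diagonal are counted by C_n; here n = 15.
C_15 = C(30,15)/16 = 155117520/16 = 9694845.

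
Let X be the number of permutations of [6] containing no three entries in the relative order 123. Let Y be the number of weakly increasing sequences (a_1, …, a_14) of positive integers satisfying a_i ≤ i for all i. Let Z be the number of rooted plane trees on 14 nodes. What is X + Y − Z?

Permutations of [n] avoiding any single length-3 pattern are counted by C_n; here n = 6. So X = C_6 = 132.
Such sub-staircase sequences of length n are counted by C_n; here n = 14. So Y = C_14 = 2674440.
A rooted plane tree on 14 nodes has 13 edges, and such trees are counted by C_13. So Z = C_13 = 742900.
X + Y − Z = 132 + 2674440 − 742900 = 1931672.

1931672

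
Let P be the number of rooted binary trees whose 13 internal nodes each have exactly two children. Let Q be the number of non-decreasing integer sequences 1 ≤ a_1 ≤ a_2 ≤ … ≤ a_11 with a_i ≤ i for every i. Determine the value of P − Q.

684114

The number of full binary trees on 13 internal nodes is the Catalan number C_13. So P = C_13 = 742900.
Weakly increasing sequences with a_i ≤ i biject with Dyck paths of semilength 11, so there are C_11. So Q = C_11 = 58786.
P − Q = 742900 − 58786 = 684114.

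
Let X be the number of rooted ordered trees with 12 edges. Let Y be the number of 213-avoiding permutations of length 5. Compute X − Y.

Rooted ordered trees with n edges are counted by C_n; here n = 12. So X = C_12 = 208012.
Permutations of [n] avoiding any single length-3 pattern are counted by C_n; here n = 5. So Y = C_5 = 42.
X − Y = 208012 − 42 = 207970.

207970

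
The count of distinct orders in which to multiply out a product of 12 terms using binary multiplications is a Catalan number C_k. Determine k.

11

Bracketing 12 factors into binary products is counted by C_{12−1} = C_11.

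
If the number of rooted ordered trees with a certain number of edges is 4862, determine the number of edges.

9

Rooted ordered trees with n edges are counted by C_n, and C_9 = 4862.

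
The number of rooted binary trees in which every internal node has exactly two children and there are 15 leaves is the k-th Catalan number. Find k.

Full binary trees with 15 leaves have 15−1 = 14 internal nodes, so there are C_14 of them.

14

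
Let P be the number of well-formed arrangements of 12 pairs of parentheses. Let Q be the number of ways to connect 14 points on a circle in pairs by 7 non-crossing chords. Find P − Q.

207583

With 12 pairs the number of balanced bracket strings is the Catalan number C_12. So P = C_12 = 208012.
Pairing 14 circle points by 7 non-crossing chords gives C_7 matchings. So Q = C_7 = 429.
P − Q = 208012 − 429 = 207583.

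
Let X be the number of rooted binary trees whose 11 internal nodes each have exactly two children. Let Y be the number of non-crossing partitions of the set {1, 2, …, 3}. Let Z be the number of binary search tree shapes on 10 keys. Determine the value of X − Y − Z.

Full binary trees with n internal nodes are counted by C_n; here n = 11. So X = C_11 = 58786.
Non-crossing partitions of an n-element set are counted by C_n; here n = 3. So Y = C_3 = 5.
Rooted binary trees with 10 nodes (each child slot possibly empty) number C_10. So Z = C_10 = 16796.
X − Y − Z = 58786 − 5 − 16796 = 41985.

41985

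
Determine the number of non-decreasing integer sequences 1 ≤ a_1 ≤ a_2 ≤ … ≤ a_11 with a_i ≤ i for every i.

58786

Weakly increasing sequences with a_i ≤ i biject with Dyck paths of semilength 11, so there are C_11.
C_11 = 58786.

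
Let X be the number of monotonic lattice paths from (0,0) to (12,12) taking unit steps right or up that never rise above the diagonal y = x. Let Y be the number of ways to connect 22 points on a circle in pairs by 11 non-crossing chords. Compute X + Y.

266798

Monotone paths in an n×n grid that stay weakly below the diagonal are counted by C_n; here n = 12. So X = C_12 = 208012.
Non-crossing perfect matchings of 2n points on a circle are counted by C_n; with 22 points, n = 11. So Y = C_11 = 58786.
X + Y = 208012 + 58786 = 266798.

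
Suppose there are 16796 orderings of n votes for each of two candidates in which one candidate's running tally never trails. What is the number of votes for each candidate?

Such ballot sequences with n votes each are counted by C_n. Since C_10 = 16796, the index is 10.

10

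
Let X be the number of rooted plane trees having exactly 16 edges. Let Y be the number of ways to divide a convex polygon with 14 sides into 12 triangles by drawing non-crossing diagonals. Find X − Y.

Rooted ordered trees with n edges are counted by C_n; here n = 16. So X = C_16 = 35357670.
Triangulations of a convex m-gon are counted by C_{m−2}; with m = 14 this is C_12. So Y = C_12 = 208012.
X − Y = 35357670 − 208012 = 35149658.

35149658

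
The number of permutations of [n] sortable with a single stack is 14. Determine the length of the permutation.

Stack-sortable permutations of [n] are counted by C_n; 14 = C_4.

4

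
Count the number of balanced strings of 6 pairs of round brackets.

With 6 pairs the number of balanced bracket strings is the Catalan number C_6.
C_6 = C(12,6)/7 = 924/7 = 132.

132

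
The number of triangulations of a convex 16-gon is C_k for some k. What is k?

Triangulations of a convex m-gon are counted by C_{m−2}; with m = 16 this is C_14.

14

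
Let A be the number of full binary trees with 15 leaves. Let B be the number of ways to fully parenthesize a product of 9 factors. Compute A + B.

Full binary trees with 15 leaves have 15−1 = 14 internal nodes, so there are C_14 of them. So A = C_14 = 2674440.
Parenthesizations of m factors correspond to full binary trees with m leaves, counted by C_{m−1}; m = 9 gives C_8. So B = C_8 = 1430.
A + B = 2674440 + 1430 = 2675870.

2675870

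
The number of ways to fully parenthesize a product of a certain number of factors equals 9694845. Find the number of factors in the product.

16

Parenthesizations of m factors are counted by C_{m−1}, and C_15 = 9694845.
So the index is 15, and the number of factors is 15 + 1 = 16.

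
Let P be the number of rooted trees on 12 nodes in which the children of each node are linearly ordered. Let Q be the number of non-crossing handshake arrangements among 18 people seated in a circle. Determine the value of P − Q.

53924

Rooted ordered (plane) trees on m nodes have m−1 edges and are counted by C_{m−1}; m = 12 gives C_11. So P = C_11 = 58786.
Non-crossing handshake pairings of 2n people are counted by C_n; 18 people gives n = 9. So Q = C_9 = 4862.
P − Q = 58786 − 4862 = 53924.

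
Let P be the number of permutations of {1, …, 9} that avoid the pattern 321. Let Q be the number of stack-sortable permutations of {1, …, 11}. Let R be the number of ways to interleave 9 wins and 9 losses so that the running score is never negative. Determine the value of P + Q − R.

Permutations of [n] avoiding any single length-3 pattern are counted by C_n; here n = 9. So P = C_9 = 4862.
By Knuth's characterisation, the stack-sortable permutations of length 11 are the 231-avoiders, numbering C_11. So Q = C_11 = 58786.
Ballot sequences with n votes each where one side never trails are Dyck words, counted by C_n; here n = 9. So R = C_9 = 4862.
P + Q − R = 4862 + 58786 − 4862 = 58786.

58786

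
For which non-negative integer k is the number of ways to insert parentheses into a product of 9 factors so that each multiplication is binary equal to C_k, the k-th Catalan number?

8

Parenthesizations of m factors correspond to full binary trees with m leaves, counted by C_{m−1}; m = 9 gives C_8.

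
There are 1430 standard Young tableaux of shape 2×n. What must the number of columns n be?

Standard Young tableaux of shape 2×n are counted by C_n; 1430 = C_8.

8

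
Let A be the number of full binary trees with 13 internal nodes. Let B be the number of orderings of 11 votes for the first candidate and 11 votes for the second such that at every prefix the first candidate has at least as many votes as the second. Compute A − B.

684114

The number of full binary trees on 13 internal nodes is the Catalan number C_13. So A = C_13 = 742900.
Reading a vote for the leader as '(' and for the other as ')' turns such a sequence into a balanced string of 11 pairs, so the count is C_11. So B = C_11 = 58786.
A − B = 742900 − 58786 = 684114.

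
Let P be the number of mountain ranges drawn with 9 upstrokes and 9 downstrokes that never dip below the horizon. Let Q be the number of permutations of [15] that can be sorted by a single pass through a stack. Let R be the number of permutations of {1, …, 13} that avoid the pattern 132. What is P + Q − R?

A Dyck path with 9 up-steps and 9 down-steps has semilength 9, so there are C_9 of them. So P = C_9 = 4862.
By Knuth's characterisation, the stack-sortable permutations of length 15 are the 231-avoiders, numbering C_15. So Q = C_15 = 9694845.
For any fixed pattern of length 3, the pattern-avoiding permutations of [13] number C_13. So R = C_13 = 742900.
P + Q − R = 4862 + 9694845 − 742900 = 8956807.

8956807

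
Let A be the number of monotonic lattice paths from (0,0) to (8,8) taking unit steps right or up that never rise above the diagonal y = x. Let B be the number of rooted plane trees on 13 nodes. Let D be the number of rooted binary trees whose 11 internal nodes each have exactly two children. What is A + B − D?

Sub-diagonal monotone paths from (0,0) to (8,8) biject with Dyck paths of semilength 8, giving C_8. So A = C_8 = 1430.
Rooted ordered (plane) trees on m nodes have m−1 edges and are counted by C_{m−1}; m = 13 gives C_12. So B = C_12 = 208012.
Full binary trees with n internal nodes are counted by C_n; here n = 11. So D = C_11 = 58786.
A + B − D = 1430 + 208012 − 58786 = 150656.

150656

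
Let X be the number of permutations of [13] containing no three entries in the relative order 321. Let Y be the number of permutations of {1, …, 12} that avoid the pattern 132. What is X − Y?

534888

Permutations of [n] avoiding any single length-3 pattern are counted by C_n; here n = 13. So X = C_13 = 742900.
Permutations of [n] avoiding any single length-3 pattern are counted by C_n; here n = 12. So Y = C_12 = 208012.
X − Y = 742900 − 208012 = 534888.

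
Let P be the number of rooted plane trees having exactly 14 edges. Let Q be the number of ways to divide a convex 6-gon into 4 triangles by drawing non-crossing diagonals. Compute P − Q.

2674426

Rooted ordered trees with n edges are counted by C_n; here n = 14. So P = C_14 = 2674440.
The number of triangulations of a 6-gon is the Catalan number C_4 (index = sides − 2). So Q = C_4 = 14.
P − Q = 2674440 − 14 = 2674426.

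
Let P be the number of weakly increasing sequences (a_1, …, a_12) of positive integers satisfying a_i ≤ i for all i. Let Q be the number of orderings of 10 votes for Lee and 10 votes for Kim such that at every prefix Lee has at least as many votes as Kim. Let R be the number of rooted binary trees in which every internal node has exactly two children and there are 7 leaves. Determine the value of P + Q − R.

Such sub-staircase sequences of length n are counted by C_n; here n = 12. So P = C_12 = 208012.
Reading a vote for the leader as '(' and for the other as ')' turns such a sequence into a balanced string of 10 pairs, so the count is C_10. So Q = C_10 = 16796.
A full binary tree with L leaves has L−1 internal nodes and is counted by C_{L−1}; L = 7 gives C_6. So R = C_6 = 132.
P + Q − R = 208012 + 16796 − 132 = 224676.

224676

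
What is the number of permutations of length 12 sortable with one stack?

208012

By Knuth's characterisation, the stack-sortable permutations of length 12 are the 231-avoiders, numbering C_12.
C_12 = C_11 · 2(2·11+1)/(11+2) = 58786 · 46/13 = 208012.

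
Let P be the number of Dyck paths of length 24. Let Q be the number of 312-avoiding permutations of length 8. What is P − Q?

A Dyck path with 12 up-steps and 12 down-steps has semilength 12, so there are C_12 of them. So P = C_12 = 208012.
Permutations of [n] avoiding any single length-3 pattern are counted by C_n; here n = 8. So Q = C_8 = 1430.
P − Q = 208012 − 1430 = 206582.

206582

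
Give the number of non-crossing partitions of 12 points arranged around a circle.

208012

The non-crossing partitions of [12] form a lattice of size C_12.
C_12 = 208012.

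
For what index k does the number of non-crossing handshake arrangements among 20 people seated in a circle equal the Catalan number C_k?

10

Non-crossing handshake pairings of 2n people are counted by C_n; 20 people gives n = 10.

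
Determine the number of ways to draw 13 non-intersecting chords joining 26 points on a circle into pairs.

742900

Pairing 26 circle points by 13 non-crossing chords gives C_13 matchings.
C_13 = C_12 · 2(2·12+1)/(12+2) = 208012 · 50/14 = 742900.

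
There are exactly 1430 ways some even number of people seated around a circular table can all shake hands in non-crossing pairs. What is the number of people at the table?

Non-crossing handshake pairings of 2n people are counted by C_n, and C_8 = 1430.
So n = 8, and there are 2n = 16 people.

16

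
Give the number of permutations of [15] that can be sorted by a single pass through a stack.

9694845

By Knuth's characterisation, the stack-sortable permutations of length 15 are the 231-avoiders, numbering C_15.
C_15 = C(30,15)/16 = 155117520/16 = 9694845.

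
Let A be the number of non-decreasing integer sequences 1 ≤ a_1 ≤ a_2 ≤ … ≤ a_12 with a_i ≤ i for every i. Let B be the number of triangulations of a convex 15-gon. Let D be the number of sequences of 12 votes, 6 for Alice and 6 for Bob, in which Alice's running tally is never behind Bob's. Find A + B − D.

Such sub-staircase sequences of length n are counted by C_n; here n = 12. So A = C_12 = 208012.
The number of triangulations of a 15-gon is the Catalan number C_13 (index = sides − 2). So B = C_13 = 742900.
Reading a vote for the leader as '(' and for the other as ')' turns such a sequence into a balanced string of 6 pairs, so the count is C_6. So D = C_6 = 132.
A + B − D = 208012 + 742900 − 132 = 950780.

950780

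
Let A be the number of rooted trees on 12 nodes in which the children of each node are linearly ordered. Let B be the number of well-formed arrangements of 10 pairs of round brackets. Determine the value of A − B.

41990

A rooted plane tree on 12 nodes has 11 edges, and such trees are counted by C_11. So A = C_11 = 58786.
A balanced arrangement of 10 bracket pairs is a Dyck word of semilength 10, so the count is C_10. So B = C_10 = 16796.
A − B = 58786 − 16796 = 41990.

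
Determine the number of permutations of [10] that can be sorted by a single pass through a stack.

16796

By Knuth's characterisation, the stack-sortable permutations of length 10 are the 231-avoiders, numbering C_10.
C_10 = C(20,10)/11 = 184756/11 = 16796.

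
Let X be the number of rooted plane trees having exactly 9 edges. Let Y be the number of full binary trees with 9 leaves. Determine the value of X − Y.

Rooted ordered trees with n edges are counted by C_n; here n = 9. So X = C_9 = 4862.
A full binary tree with L leaves has L−1 internal nodes and is counted by C_{L−1}; L = 9 gives C_8. So Y = C_8 = 1430.
X − Y = 4862 − 1430 = 3432.

3432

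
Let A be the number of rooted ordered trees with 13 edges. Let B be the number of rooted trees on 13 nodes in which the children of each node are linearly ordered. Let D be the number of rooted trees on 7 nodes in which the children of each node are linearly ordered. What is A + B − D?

A rooted plane tree with 13 edges has 14 nodes, and the count is C_13. So A = C_13 = 742900.
A rooted plane tree on 13 nodes has 12 edges, and such trees are counted by C_12. So B = C_12 = 208012.
A rooted plane tree on 7 nodes has 6 edges, and such trees are counted by C_6. So D = C_6 = 132.
A + B − D = 742900 + 208012 − 132 = 950780.

950780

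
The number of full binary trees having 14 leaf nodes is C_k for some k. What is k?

13

Full binary trees with 14 leaves have 14−1 = 13 internal nodes, so there are C_13 of them.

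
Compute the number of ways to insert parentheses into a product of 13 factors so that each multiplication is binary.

208012

Bracketing 13 factors into binary products is counted by C_{13−1} = C_12.
C_12 = C(24,12)/13 = 2704156/13 = 208012.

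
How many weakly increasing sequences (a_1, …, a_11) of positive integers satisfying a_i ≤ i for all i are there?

58786

Weakly increasing sequences with a_i ≤ i biject with Dyck paths of semilength 11, so there are C_11.
C_11 = 58786.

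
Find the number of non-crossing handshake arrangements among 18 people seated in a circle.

With 18 = 2·9 people, non-crossing handshake pairings are non-crossing perfect matchings on a circle, counted by C_9.
C_9 = C_8 · 2(2·8+1)/(8+2) = 1430 · 34/10 = 4862.

4862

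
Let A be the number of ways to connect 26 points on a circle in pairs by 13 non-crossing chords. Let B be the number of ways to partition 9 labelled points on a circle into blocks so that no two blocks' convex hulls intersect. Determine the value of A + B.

747762

Non-crossing perfect matchings of 2n points on a circle are counted by C_n; with 26 points, n = 13. So A = C_13 = 742900.
The non-crossing partitions of [9] form a lattice of size C_9. So B = C_9 = 4862.
A + B = 742900 + 4862 = 747762.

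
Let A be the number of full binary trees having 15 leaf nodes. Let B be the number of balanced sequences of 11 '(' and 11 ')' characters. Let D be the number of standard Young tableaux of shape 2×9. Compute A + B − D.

A full binary tree with L leaves has L−1 internal nodes and is counted by C_{L−1}; L = 15 gives C_14. So A = C_14 = 2674440.
A balanced arrangement of 11 bracket pairs is a Dyck word of semilength 11, so the count is C_11. So B = C_11 = 58786.
By the hook-length formula (or a Dyck-path bijection), SYT of shape 2×9 number C_9. So D = C_9 = 4862.
A + B − D = 2674440 + 58786 − 4862 = 2728364.

2728364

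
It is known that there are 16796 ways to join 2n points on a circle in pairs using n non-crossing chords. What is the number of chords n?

10

Non-crossing pairings of 2n points on a circle are counted by C_n, and C_10 = 16796.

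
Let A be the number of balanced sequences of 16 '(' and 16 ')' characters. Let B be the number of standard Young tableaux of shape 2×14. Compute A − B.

32683230

Balanced strings of n pairs of brackets are counted by C_n; here n = 16. So A = C_16 = 35357670.
Standard Young tableaux of shape 2×n are counted by C_n; here n = 14. So B = C_14 = 2674440.
A − B = 35357670 − 2674440 = 32683230.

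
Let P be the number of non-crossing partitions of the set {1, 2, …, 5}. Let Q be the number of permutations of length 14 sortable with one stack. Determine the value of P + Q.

The non-crossing partitions of [5] form a lattice of size C_5. So P = C_5 = 42.
Stack-sortable permutations are exactly the 231-avoiding ones, counted by C_n; here n = 14. So Q = C_14 = 2674440.
P + Q = 42 + 2674440 = 2674482.

2674482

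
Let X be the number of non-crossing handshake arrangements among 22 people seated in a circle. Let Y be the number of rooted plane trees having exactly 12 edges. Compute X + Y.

266798

With 22 = 2·11 people, non-crossing handshake pairings are non-crossing perfect matchings on a circle, counted by C_11. So X = C_11 = 58786.
Rooted ordered trees with n edges are counted by C_n; here n = 12. So Y = C_12 = 208012.
X + Y = 58786 + 208012 = 266798.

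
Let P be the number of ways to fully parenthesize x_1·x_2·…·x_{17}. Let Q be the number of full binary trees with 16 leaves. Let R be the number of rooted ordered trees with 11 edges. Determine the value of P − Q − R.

25604039

Bracketing 17 factors into binary products is counted by C_{17−1} = C_16. So P = C_16 = 35357670.
Full binary trees with 16 leaves have 16−1 = 15 internal nodes, so there are C_15 of them. So Q = C_15 = 9694845.
A rooted plane tree with 11 edges has 12 nodes, and the count is C_11. So R = C_11 = 58786.
P − Q − R = 35357670 − 9694845 − 58786 = 25604039.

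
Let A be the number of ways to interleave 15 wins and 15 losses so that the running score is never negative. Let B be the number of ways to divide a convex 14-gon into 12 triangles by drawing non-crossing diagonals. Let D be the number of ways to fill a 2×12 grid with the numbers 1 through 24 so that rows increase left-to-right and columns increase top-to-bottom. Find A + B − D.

Ballot sequences with n votes each where one side never trails are Dyck words, counted by C_n; here n = 15. So A = C_15 = 9694845.
Triangulations of a convex m-gon are counted by C_{m−2}; with m = 14 this is C_12. So B = C_12 = 208012.
Standard Young tableaux of shape 2×n are counted by C_n; here n = 12. So D = C_12 = 208012.
A + B − D = 9694845 + 208012 − 208012 = 9694845.

9694845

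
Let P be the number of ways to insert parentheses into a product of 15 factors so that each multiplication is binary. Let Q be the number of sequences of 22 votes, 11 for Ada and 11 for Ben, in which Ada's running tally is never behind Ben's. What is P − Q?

2615654

Ways to associate a product of 15 factors correspond to binary trees on 15 leaves, so the count is C_14. So P = C_14 = 2674440.
Reading a vote for the leader as '(' and for the other as ')' turns such a sequence into a balanced string of 11 pairs, so the count is C_11. So Q = C_11 = 58786.
P − Q = 2674440 − 58786 = 2615654.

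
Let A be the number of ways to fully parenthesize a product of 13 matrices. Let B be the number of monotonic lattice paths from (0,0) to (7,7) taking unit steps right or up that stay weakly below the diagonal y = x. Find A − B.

Bracketing 13 factors into binary products is counted by C_{13−1} = C_12. So A = C_12 = 208012.
Monotone paths in an n×n grid that stay weakly below the diagonal are counted by C_n; here n = 7. So B = C_7 = 429.
A − B = 208012 − 429 = 207583.

207583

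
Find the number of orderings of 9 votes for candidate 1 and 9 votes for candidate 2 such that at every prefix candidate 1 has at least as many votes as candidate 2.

Ballot sequences with n votes each where one side never trails are Dyck words, counted by C_n; here n = 9.
C_9 = C(18,9)/10 = 48620/10 = 4862.

4862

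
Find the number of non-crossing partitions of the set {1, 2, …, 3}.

Non-crossing partitions of an n-element set are counted by C_n; here n = 3.
C_3 = 5.

5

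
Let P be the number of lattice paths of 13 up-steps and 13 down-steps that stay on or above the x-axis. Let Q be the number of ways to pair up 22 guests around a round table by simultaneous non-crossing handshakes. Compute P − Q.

684114

A Dyck path with 13 up-steps and 13 down-steps has semilength 13, so there are C_13 of them. So P = C_13 = 742900.
With 22 = 2·11 people, non-crossing handshake pairings are non-crossing perfect matchings on a circle, counted by C_11. So Q = C_11 = 58786.
P − Q = 742900 − 58786 = 684114.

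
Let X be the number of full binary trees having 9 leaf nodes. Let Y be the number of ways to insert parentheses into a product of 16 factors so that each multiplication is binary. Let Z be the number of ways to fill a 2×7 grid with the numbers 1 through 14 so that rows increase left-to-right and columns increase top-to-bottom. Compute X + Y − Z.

A full binary tree with L leaves has L−1 internal nodes and is counted by C_{L−1}; L = 9 gives C_8. So X = C_8 = 1430.
Parenthesizations of m factors correspond to full binary trees with m leaves, counted by C_{m−1}; m = 16 gives C_15. So Y = C_15 = 9694845.
By the hook-length formula (or a Dyck-path bijection), SYT of shape 2×7 number C_7. So Z = C_7 = 429.
X + Y − Z = 1430 + 9694845 − 429 = 9695846.

9695846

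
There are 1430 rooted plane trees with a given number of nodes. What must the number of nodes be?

Rooted ordered trees on m nodes are counted by C_{m−1}; 1430 = C_8.
So the index is 8, and the number of nodes is 8 + 1 = 9.

9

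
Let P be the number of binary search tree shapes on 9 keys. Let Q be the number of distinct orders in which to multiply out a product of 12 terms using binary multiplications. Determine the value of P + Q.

Binary trees (left/right distinguished) on n nodes are counted by C_n; here n = 9. So P = C_9 = 4862.
Bracketing 12 factors into binary products is counted by C_{12−1} = C_11. So Q = C_11 = 58786.
P + Q = 4862 + 58786 = 63648.

63648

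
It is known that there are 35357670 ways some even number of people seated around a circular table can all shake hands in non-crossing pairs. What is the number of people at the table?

Non-crossing handshake pairings of 2n people are counted by C_n. Since C_16 = 35357670, the index is 16.
So n = 16, and there are 2n = 32 people.

32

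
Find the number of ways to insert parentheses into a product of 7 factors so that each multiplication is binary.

Parenthesizations of m factors correspond to full binary trees with m leaves, counted by C_{m−1}; m = 7 gives C_6.
C_6 = 132.

132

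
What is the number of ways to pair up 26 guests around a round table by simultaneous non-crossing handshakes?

742900

Non-crossing handshake pairings of 2n people are counted by C_n; 26 people gives n = 13.
C_13 = 742900.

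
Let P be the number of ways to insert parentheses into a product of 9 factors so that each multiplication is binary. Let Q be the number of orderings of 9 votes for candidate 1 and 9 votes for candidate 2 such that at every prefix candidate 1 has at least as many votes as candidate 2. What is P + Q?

6292

Bracketing 9 factors into binary products is counted by C_{9−1} = C_8. So P = C_8 = 1430.
Reading a vote for the leader as '(' and for the other as ')' turns such a sequence into a balanced string of 9 pairs, so the count is C_9. So Q = C_9 = 4862.
P + Q = 1430 + 4862 = 6292.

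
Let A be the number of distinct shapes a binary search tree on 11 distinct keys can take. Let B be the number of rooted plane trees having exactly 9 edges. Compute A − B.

There are C_n binary search tree shapes on n keys; with n = 11 that is C_11. So A = C_11 = 58786.
Rooted ordered trees with n edges are counted by C_n; here n = 9. So B = C_9 = 4862.
A − B = 58786 − 4862 = 53924.

53924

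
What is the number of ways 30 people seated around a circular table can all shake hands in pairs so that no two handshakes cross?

Non-crossing handshake pairings of 2n people are counted by C_n; 30 people gives n = 15.
C_15 = 9694845.

9694845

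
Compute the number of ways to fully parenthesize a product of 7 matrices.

Bracketing 7 factors into binary products is counted by C_{7−1} = C_6.
C_6 = C(12,6)/7 = 924/7 = 132.

132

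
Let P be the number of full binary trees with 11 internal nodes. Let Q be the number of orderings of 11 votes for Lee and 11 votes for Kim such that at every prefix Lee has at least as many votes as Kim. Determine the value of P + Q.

117572

The number of full binary trees on 11 internal nodes is the Catalan number C_11. So P = C_11 = 58786.
Ballot sequences with n votes each where one side never trails are Dyck words, counted by C_n; here n = 11. So Q = C_11 = 58786.
P + Q = 58786 + 58786 = 117572.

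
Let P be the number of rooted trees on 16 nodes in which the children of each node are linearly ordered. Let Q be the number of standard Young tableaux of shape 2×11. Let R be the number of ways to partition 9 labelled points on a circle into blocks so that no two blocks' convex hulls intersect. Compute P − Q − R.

Rooted ordered (plane) trees on m nodes have m−1 edges and are counted by C_{m−1}; m = 16 gives C_15. So P = C_15 = 9694845.
Standard Young tableaux of shape 2×n are counted by C_n; here n = 11. So Q = C_11 = 58786.
Non-crossing partitions of an n-element set are counted by C_n; here n = 9. So R = C_9 = 4862.
P − Q − R = 9694845 − 58786 − 4862 = 9631197.

9631197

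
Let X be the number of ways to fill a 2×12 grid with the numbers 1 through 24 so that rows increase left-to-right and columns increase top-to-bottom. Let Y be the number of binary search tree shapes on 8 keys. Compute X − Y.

By the hook-length formula (or a Dyck-path bijection), SYT of shape 2×12 number C_12. So X = C_12 = 208012.
There are C_n binary search tree shapes on n keys; with n = 8 that is C_8. So Y = C_8 = 1430.
X − Y = 208012 − 1430 = 206582.

206582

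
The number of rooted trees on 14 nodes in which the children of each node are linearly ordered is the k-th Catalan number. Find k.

13

A rooted plane tree on 14 nodes has 13 edges, and such trees are counted by C_13.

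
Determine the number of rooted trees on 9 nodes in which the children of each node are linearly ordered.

A rooted plane tree on 9 nodes has 8 edges, and such trees are counted by C_8.
C_8 = 1430.

1430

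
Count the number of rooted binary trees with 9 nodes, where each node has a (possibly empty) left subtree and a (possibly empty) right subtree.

Binary trees (left/right distinguished) on n nodes are counted by C_n; here n = 9.
C_9 = C(18,9)/10 = 48620/10 = 4862.

4862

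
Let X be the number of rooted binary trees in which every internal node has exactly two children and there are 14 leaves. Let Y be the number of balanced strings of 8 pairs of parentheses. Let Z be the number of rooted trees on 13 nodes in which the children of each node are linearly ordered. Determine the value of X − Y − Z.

533458

Full binary trees with 14 leaves have 14−1 = 13 internal nodes, so there are C_13 of them. So X = C_13 = 742900.
Balanced strings of n pairs of brackets are counted by C_n; here n = 8. So Y = C_8 = 1430.
A rooted plane tree on 13 nodes has 12 edges, and such trees are counted by C_12. So Z = C_12 = 208012.
X − Y − Z = 742900 − 1430 − 208012 = 533458.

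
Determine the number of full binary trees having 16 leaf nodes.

9694845

A full binary tree with L leaves has L−1 internal nodes and is counted by C_{L−1}; L = 16 gives C_15.
C_15 = C(30,15)/16 = 155117520/16 = 9694845.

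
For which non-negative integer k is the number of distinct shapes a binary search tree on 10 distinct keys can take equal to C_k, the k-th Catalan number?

10

Rooted binary trees with 10 nodes (each child slot possibly empty) number C_10.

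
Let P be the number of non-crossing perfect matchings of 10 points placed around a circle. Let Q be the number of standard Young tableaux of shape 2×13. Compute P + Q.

Non-crossing perfect matchings of 2n points on a circle are counted by C_n; with 10 points, n = 5. So P = C_5 = 42.
By the hook-length formula (or a Dyck-path bijection), SYT of shape 2×13 number C_13. So Q = C_13 = 742900.
P + Q = 42 + 742900 = 742942.

742942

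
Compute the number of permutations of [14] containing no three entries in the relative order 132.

2674440

For any fixed pattern of length 3, the pattern-avoiding permutations of [14] number C_14.
C_14 = C(28,14)/15 = 40116600/15 = 2674440.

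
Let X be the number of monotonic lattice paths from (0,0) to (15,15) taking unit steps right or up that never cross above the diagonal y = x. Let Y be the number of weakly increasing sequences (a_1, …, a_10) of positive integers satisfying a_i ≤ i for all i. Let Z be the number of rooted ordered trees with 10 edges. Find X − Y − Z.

Monotone paths in an n×n grid that stay weakly below the diagonal are counted by C_n; here n = 15. So X = C_15 = 9694845.
Such sub-staircase sequences of length n are counted by C_n; here n = 10. So Y = C_10 = 16796.
A rooted plane tree with 10 edges has 11 nodes, and the count is C_10. So Z = C_10 = 16796.
X − Y − Z = 9694845 − 16796 − 16796 = 9661253.

9661253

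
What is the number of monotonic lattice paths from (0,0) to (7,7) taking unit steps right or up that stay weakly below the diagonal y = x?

Sub-diagonal monotone paths from (0,0) to (7,7) biject with Dyck paths of semilength 7, giving C_7.
C_7 = C_6 · 2(2·6+1)/(6+2) = 132 · 26/8 = 429.

429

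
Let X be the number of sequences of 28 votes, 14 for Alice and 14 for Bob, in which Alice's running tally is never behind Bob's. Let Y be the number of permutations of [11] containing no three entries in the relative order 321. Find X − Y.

Ballot sequences with n votes each where one side never trails are Dyck words, counted by C_n; here n = 14. So X = C_14 = 2674440.
Permutations of [n] avoiding any single length-3 pattern are counted by C_n; here n = 11. So Y = C_11 = 58786.
X − Y = 2674440 − 58786 = 2615654.

2615654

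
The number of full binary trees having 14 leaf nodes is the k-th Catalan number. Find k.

13

A full binary tree with L leaves has L−1 internal nodes and is counted by C_{L−1}; L = 14 gives C_13.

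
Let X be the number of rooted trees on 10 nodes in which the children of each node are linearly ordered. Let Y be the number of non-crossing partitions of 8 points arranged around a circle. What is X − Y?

3432

Rooted ordered (plane) trees on m nodes have m−1 edges and are counted by C_{m−1}; m = 10 gives C_9. So X = C_9 = 4862.
Non-crossing partitions of an n-element set are counted by C_n; here n = 8. So Y = C_8 = 1430.
X − Y = 4862 − 1430 = 3432.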